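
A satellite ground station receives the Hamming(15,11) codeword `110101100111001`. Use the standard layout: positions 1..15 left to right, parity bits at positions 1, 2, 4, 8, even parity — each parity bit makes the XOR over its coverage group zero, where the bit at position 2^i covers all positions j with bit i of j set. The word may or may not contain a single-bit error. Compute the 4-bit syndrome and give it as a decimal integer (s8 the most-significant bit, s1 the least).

4

s1: b1⊕b3⊕b5⊕b7⊕b9⊕b11⊕b13⊕b15 = 1⊕0⊕0⊕1⊕0⊕1⊕0⊕1 = 0
s2: b2⊕b3⊕b6⊕b7⊕b10⊕b11⊕b14⊕b15 = 1⊕0⊕1⊕1⊕1⊕1⊕0⊕1 = 0
s4: b4⊕b5⊕b6⊕b7⊕b12⊕b13⊕b14⊕b15 = 1⊕0⊕1⊕1⊕1⊕0⊕0⊕1 = 1
s8: b8⊕b9⊕b10⊕b11⊕b12⊕b13⊕b14⊕b15 = 0⊕0⊕1⊕1⊕1⊕0⊕0⊕1 = 0
Syndrome (s8...s1) = 0100 → position 4.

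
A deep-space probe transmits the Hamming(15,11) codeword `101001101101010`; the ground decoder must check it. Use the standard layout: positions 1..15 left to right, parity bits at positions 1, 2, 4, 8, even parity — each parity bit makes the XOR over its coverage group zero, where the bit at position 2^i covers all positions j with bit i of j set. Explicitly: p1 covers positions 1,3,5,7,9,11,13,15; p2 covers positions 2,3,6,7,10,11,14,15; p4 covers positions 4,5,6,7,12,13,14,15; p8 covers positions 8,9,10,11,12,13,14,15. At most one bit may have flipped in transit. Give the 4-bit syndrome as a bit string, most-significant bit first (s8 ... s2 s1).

0010

s1: b1⊕b3⊕b5⊕b7⊕b9⊕b11⊕b13⊕b15 = 1⊕1⊕0⊕1⊕1⊕0⊕0⊕0 = 0
s2: b2⊕b3⊕b6⊕b7⊕b10⊕b11⊕b14⊕b15 = 0⊕1⊕1⊕1⊕1⊕0⊕1⊕0 = 1
s4: b4⊕b5⊕b6⊕b7⊕b12⊕b13⊕b14⊕b15 = 0⊕0⊕1⊕1⊕1⊕0⊕1⊕0 = 0
s8: b8⊕b9⊕b10⊕b11⊕b12⊕b13⊕b14⊕b15 = 0⊕1⊕1⊕0⊕1⊕0⊕1⊕0 = 0
Syndrome (s8...s1) = 0010 → position 2.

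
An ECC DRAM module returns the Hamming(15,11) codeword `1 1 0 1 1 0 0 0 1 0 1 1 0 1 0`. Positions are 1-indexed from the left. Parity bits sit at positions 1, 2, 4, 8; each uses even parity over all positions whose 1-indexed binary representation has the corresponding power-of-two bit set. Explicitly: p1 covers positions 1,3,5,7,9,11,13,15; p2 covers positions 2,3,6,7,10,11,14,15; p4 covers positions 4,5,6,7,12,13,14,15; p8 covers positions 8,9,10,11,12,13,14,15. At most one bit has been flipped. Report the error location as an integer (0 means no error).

s1: b1⊕b3⊕b5⊕b7⊕b9⊕b11⊕b13⊕b15 = 1⊕0⊕1⊕0⊕1⊕1⊕0⊕0 = 0
s2: b2⊕b3⊕b6⊕b7⊕b10⊕b11⊕b14⊕b15 = 1⊕0⊕0⊕0⊕0⊕1⊕1⊕0 = 1
s4: b4⊕b5⊕b6⊕b7⊕b12⊕b13⊕b14⊕b15 = 1⊕1⊕0⊕0⊕1⊕0⊕1⊕0 = 0
s8: b8⊕b9⊕b10⊕b11⊕b12⊕b13⊕b14⊕b15 = 0⊕1⊕0⊕1⊕1⊕0⊕1⊕0 = 0
Syndrome (s8...s1) = 0010 → position 2.

2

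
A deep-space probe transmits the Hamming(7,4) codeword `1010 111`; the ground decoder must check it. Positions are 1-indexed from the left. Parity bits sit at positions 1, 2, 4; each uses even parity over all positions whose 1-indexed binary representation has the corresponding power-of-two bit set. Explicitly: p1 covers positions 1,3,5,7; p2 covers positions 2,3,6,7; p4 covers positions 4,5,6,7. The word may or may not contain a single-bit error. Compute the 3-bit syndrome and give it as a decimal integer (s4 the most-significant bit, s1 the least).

6

s1: b1⊕b3⊕b5⊕b7 = 1⊕1⊕1⊕1 = 0
s2: b2⊕b3⊕b6⊕b7 = 0⊕1⊕1⊕1 = 1
s4: b4⊕b5⊕b6⊕b7 = 0⊕1⊕1⊕1 = 1
Syndrome (s4...s1) = 110 → position 6.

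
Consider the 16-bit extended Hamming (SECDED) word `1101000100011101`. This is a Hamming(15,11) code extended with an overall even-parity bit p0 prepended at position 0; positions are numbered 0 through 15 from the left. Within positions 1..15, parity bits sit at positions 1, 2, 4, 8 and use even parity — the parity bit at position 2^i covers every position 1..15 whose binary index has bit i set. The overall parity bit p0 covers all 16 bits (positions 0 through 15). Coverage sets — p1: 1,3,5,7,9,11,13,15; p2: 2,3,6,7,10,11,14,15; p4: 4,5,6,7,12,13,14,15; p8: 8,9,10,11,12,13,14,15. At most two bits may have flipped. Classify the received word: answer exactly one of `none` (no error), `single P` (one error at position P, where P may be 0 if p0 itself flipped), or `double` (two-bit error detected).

none

s1: b1⊕b3⊕b5⊕b7⊕b9⊕b11⊕b13⊕b15 = 1⊕1⊕0⊕1⊕0⊕1⊕1⊕1 = 0
s2: b2⊕b3⊕b6⊕b7⊕b10⊕b11⊕b14⊕b15 = 0⊕1⊕0⊕1⊕0⊕1⊕0⊕1 = 0
s4: b4⊕b5⊕b6⊕b7⊕b12⊕b13⊕b14⊕b15 = 0⊕0⊕0⊕1⊕1⊕1⊕0⊕1 = 0
s8: b8⊕b9⊕b10⊕b11⊕b12⊕b13⊕b14⊕b15 = 0⊕0⊕0⊕1⊕1⊕1⊕0⊕1 = 0
Syndrome (s8...s1) = 0000 → position 0 (no error).
Overall parity (XOR of all 16 bits, including p0): 1⊕1⊕0⊕1⊕0⊕0⊕0⊕1⊕0⊕0⊕0⊕1⊕1⊕1⊕0⊕1 = 0
Overall=0, syndrome position=0 → no error.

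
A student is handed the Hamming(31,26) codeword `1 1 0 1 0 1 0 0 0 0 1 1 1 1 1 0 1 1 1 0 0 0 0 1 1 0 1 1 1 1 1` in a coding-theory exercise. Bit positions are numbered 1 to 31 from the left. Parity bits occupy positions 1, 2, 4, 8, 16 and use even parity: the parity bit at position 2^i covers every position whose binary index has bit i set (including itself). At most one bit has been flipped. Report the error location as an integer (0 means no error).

0

s1: b1⊕b3⊕b5⊕b7⊕b9⊕b11⊕b13⊕b15⊕b17⊕b19⊕b21⊕b23⊕b25⊕b27⊕b29⊕b31 = 1⊕0⊕0⊕0⊕0⊕1⊕1⊕1⊕1⊕1⊕0⊕0⊕1⊕1⊕1⊕1 = 0
s2: b2⊕b3⊕b6⊕b7⊕b10⊕b11⊕b14⊕b15⊕b18⊕b19⊕b22⊕b23⊕b26⊕b27⊕b30⊕b31 = 1⊕0⊕1⊕0⊕0⊕1⊕1⊕1⊕1⊕1⊕0⊕0⊕0⊕1⊕1⊕1 = 0
s4: b4⊕b5⊕b6⊕b7⊕b12⊕b13⊕b14⊕b15⊕b20⊕b21⊕b22⊕b23⊕b28⊕b29⊕b30⊕b31 = 1⊕0⊕1⊕0⊕1⊕1⊕1⊕1⊕0⊕0⊕0⊕0⊕1⊕1⊕1⊕1 = 0
s8: b8⊕b9⊕b10⊕b11⊕b12⊕b13⊕b14⊕b15⊕b24⊕b25⊕b26⊕b27⊕b28⊕b29⊕b30⊕b31 = 0⊕0⊕0⊕1⊕1⊕1⊕1⊕1⊕1⊕1⊕0⊕1⊕1⊕1⊕1⊕1 = 0
s16: b16⊕b17⊕b18⊕b19⊕b20⊕b21⊕b22⊕b23⊕b24⊕b25⊕b26⊕b27⊕b28⊕b29⊕b30⊕b31 = 0⊕1⊕1⊕1⊕0⊕0⊕0⊕0⊕1⊕1⊕0⊕1⊕1⊕1⊕1⊕1 = 0
Syndrome (s16...s1) = 00000 → position 0 (no error).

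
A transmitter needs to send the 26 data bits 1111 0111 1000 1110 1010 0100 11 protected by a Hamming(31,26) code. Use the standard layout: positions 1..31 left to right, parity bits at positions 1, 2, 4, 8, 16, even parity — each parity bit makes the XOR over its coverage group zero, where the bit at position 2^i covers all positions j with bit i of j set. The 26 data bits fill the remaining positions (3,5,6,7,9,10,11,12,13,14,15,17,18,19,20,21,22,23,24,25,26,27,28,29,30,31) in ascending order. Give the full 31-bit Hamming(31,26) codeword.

Place data bits at non-power-of-two positions: b3=1, b5=1, b6=1, b7=1, b9=0, b10=1, b11=1, b12=1, b13=1, b14=0, b15=0, b17=0, b18=1, b19=1, b20=1, b21=0, b22=1, b23=0, b24=1, b25=0, b26=0, b27=1, b28=0, b29=0, b30=1, b31=1.
p1 = XOR of data positions {3,5,7,9,11,13,15,17,19,21,23,25,27,29,31} = 1⊕1⊕1⊕0⊕1⊕1⊕0⊕0⊕1⊕0⊕0⊕0⊕1⊕0⊕1 = 0
p2 = XOR of data positions {3,6,7,10,11,14,15,18,19,22,23,26,27,30,31} = 1⊕1⊕1⊕1⊕1⊕0⊕0⊕1⊕1⊕1⊕0⊕0⊕1⊕1⊕1 = 1
p4 = XOR of data positions {5,6,7,12,13,14,15,20,21,22,23,28,29,30,31} = 1⊕1⊕1⊕1⊕1⊕0⊕0⊕1⊕0⊕1⊕0⊕0⊕0⊕1⊕1 = 1
p8 = XOR of data positions {9,10,11,12,13,14,15,24,25,26,27,28,29,30,31} = 0⊕1⊕1⊕1⊕1⊕0⊕0⊕1⊕0⊕0⊕1⊕0⊕0⊕1⊕1 = 0
p16 = XOR of data positions {17,18,19,20,21,22,23,24,25,26,27,28,29,30,31} = 0⊕1⊕1⊕1⊕0⊕1⊕0⊕1⊕0⊕0⊕1⊕0⊕0⊕1⊕1 = 0
Codeword b1..b31 = 0111111001111000011101010010011

0111111001111000011101010010011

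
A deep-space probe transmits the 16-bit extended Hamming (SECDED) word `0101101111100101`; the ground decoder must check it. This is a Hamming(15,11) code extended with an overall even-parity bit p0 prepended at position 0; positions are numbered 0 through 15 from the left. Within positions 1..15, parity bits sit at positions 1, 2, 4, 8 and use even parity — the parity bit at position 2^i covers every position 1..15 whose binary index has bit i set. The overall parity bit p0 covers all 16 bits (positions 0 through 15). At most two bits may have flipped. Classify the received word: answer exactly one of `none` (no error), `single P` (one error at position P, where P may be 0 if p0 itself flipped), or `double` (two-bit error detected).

s1: b1⊕b3⊕b5⊕b7⊕b9⊕b11⊕b13⊕b15 = 1⊕1⊕0⊕1⊕1⊕0⊕1⊕1 = 0
s2: b2⊕b3⊕b6⊕b7⊕b10⊕b11⊕b14⊕b15 = 0⊕1⊕1⊕1⊕1⊕0⊕0⊕1 = 1
s4: b4⊕b5⊕b6⊕b7⊕b12⊕b13⊕b14⊕b15 = 1⊕0⊕1⊕1⊕0⊕1⊕0⊕1 = 1
s8: b8⊕b9⊕b10⊕b11⊕b12⊕b13⊕b14⊕b15 = 1⊕1⊕1⊕0⊕0⊕1⊕0⊕1 = 1
Syndrome (s8...s1) = 1110 → position 14.
Overall parity (XOR of all 16 bits, including p0): 0⊕1⊕0⊕1⊕1⊕0⊕1⊕1⊕1⊕1⊕1⊕0⊕0⊕1⊕0⊕1 = 0
Overall=0, syndrome position=14 → double-bit error detected (uncorrectable).

double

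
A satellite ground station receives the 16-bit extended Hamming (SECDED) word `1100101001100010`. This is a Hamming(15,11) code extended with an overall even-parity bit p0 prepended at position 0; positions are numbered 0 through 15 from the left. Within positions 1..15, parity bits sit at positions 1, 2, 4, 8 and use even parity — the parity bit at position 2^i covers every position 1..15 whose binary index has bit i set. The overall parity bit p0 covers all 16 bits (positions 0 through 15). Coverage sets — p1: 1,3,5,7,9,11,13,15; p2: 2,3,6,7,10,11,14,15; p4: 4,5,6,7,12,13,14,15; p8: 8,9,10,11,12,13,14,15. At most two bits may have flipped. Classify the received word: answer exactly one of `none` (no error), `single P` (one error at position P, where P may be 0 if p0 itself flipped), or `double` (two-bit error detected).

s1: b1⊕b3⊕b5⊕b7⊕b9⊕b11⊕b13⊕b15 = 1⊕0⊕0⊕0⊕1⊕0⊕0⊕0 = 0
s2: b2⊕b3⊕b6⊕b7⊕b10⊕b11⊕b14⊕b15 = 0⊕0⊕1⊕0⊕1⊕0⊕1⊕0 = 1
s4: b4⊕b5⊕b6⊕b7⊕b12⊕b13⊕b14⊕b15 = 1⊕0⊕1⊕0⊕0⊕0⊕1⊕0 = 1
s8: b8⊕b9⊕b10⊕b11⊕b12⊕b13⊕b14⊕b15 = 0⊕1⊕1⊕0⊕0⊕0⊕1⊕0 = 1
Syndrome (s8...s1) = 1110 → position 14.
Overall parity (XOR of all 16 bits, including p0): 1⊕1⊕0⊕0⊕1⊕0⊕1⊕0⊕0⊕1⊕1⊕0⊕0⊕0⊕1⊕0 = 1
Overall=1, syndrome position=14 → single-bit error at position 14.

single 14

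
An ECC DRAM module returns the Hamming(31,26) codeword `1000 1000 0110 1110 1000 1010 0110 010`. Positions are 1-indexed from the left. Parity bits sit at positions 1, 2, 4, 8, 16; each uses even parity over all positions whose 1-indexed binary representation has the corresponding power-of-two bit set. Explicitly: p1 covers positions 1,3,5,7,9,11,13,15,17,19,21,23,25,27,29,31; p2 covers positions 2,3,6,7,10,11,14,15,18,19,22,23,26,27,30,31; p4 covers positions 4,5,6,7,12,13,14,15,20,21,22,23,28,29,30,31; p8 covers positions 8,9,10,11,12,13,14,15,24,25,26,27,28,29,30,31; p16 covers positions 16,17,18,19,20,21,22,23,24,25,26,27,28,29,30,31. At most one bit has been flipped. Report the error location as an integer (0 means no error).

s1: b1⊕b3⊕b5⊕b7⊕b9⊕b11⊕b13⊕b15⊕b17⊕b19⊕b21⊕b23⊕b25⊕b27⊕b29⊕b31 = 1⊕0⊕1⊕0⊕0⊕1⊕1⊕1⊕1⊕0⊕1⊕1⊕0⊕1⊕0⊕0 = 1
s2: b2⊕b3⊕b6⊕b7⊕b10⊕b11⊕b14⊕b15⊕b18⊕b19⊕b22⊕b23⊕b26⊕b27⊕b30⊕b31 = 0⊕0⊕0⊕0⊕1⊕1⊕1⊕1⊕0⊕0⊕0⊕1⊕1⊕1⊕1⊕0 = 0
s4: b4⊕b5⊕b6⊕b7⊕b12⊕b13⊕b14⊕b15⊕b20⊕b21⊕b22⊕b23⊕b28⊕b29⊕b30⊕b31 = 0⊕1⊕0⊕0⊕0⊕1⊕1⊕1⊕0⊕1⊕0⊕1⊕0⊕0⊕1⊕0 = 1
s8: b8⊕b9⊕b10⊕b11⊕b12⊕b13⊕b14⊕b15⊕b24⊕b25⊕b26⊕b27⊕b28⊕b29⊕b30⊕b31 = 0⊕0⊕1⊕1⊕0⊕1⊕1⊕1⊕0⊕0⊕1⊕1⊕0⊕0⊕1⊕0 = 0
s16: b16⊕b17⊕b18⊕b19⊕b20⊕b21⊕b22⊕b23⊕b24⊕b25⊕b26⊕b27⊕b28⊕b29⊕b30⊕b31 = 0⊕1⊕0⊕0⊕0⊕1⊕0⊕1⊕0⊕0⊕1⊕1⊕0⊕0⊕1⊕0 = 0
Syndrome (s16...s1) = 00101 → position 5.

5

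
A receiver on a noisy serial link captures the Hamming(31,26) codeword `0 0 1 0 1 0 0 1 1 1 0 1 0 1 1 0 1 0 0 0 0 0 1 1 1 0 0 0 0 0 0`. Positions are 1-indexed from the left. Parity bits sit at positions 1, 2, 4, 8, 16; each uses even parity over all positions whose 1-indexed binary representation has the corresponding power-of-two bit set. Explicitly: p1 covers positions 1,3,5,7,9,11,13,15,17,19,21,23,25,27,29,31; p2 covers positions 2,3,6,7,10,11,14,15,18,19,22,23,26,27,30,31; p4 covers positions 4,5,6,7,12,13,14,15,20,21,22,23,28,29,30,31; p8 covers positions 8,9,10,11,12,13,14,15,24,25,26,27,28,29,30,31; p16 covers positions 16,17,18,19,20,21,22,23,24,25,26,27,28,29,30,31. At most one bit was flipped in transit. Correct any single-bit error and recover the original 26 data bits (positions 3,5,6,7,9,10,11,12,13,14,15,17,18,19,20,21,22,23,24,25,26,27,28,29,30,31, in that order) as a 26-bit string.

s1: b1⊕b3⊕b5⊕b7⊕b9⊕b11⊕b13⊕b15⊕b17⊕b19⊕b21⊕b23⊕b25⊕b27⊕b29⊕b31 = 0⊕1⊕1⊕0⊕1⊕0⊕0⊕1⊕1⊕0⊕0⊕1⊕1⊕0⊕0⊕0 = 1
s2: b2⊕b3⊕b6⊕b7⊕b10⊕b11⊕b14⊕b15⊕b18⊕b19⊕b22⊕b23⊕b26⊕b27⊕b30⊕b31 = 0⊕1⊕0⊕0⊕1⊕0⊕1⊕1⊕0⊕0⊕0⊕1⊕0⊕0⊕0⊕0 = 1
s4: b4⊕b5⊕b6⊕b7⊕b12⊕b13⊕b14⊕b15⊕b20⊕b21⊕b22⊕b23⊕b28⊕b29⊕b30⊕b31 = 0⊕1⊕0⊕0⊕1⊕0⊕1⊕1⊕0⊕0⊕0⊕1⊕0⊕0⊕0⊕0 = 1
s8: b8⊕b9⊕b10⊕b11⊕b12⊕b13⊕b14⊕b15⊕b24⊕b25⊕b26⊕b27⊕b28⊕b29⊕b30⊕b31 = 1⊕1⊕1⊕0⊕1⊕0⊕1⊕1⊕1⊕1⊕0⊕0⊕0⊕0⊕0⊕0 = 0
s16: b16⊕b17⊕b18⊕b19⊕b20⊕b21⊕b22⊕b23⊕b24⊕b25⊕b26⊕b27⊕b28⊕b29⊕b30⊕b31 = 0⊕1⊕0⊕0⊕0⊕0⊕0⊕1⊕1⊕1⊕0⊕0⊕0⊕0⊕0⊕0 = 0
Syndrome (s16...s1) = 00111 → position 7.
Flip bit 7: corrected codeword = 0010101111010110100000111000000
Data bits at positions 3,5,6,7,9,10,11,12,13,14,15,17,18,19,20,21,22,23,24,25,26,27,28,29,30,31: 11011101011100000111000000

11011101011100000111000000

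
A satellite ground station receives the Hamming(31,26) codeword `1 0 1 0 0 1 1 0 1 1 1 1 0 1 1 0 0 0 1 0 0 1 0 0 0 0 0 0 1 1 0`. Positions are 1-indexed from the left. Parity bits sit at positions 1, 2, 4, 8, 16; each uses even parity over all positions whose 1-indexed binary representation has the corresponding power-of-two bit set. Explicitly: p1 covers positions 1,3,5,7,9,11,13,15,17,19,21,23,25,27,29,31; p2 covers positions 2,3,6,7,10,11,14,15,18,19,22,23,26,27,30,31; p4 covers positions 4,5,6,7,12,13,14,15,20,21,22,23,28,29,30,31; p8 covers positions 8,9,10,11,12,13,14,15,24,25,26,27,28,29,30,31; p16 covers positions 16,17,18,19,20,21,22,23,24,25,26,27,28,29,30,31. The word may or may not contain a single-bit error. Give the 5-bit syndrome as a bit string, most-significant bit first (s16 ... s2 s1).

s1: b1⊕b3⊕b5⊕b7⊕b9⊕b11⊕b13⊕b15⊕b17⊕b19⊕b21⊕b23⊕b25⊕b27⊕b29⊕b31 = 1⊕1⊕0⊕1⊕1⊕1⊕0⊕1⊕0⊕1⊕0⊕0⊕0⊕0⊕1⊕0 = 0
s2: b2⊕b3⊕b6⊕b7⊕b10⊕b11⊕b14⊕b15⊕b18⊕b19⊕b22⊕b23⊕b26⊕b27⊕b30⊕b31 = 0⊕1⊕1⊕1⊕1⊕1⊕1⊕1⊕0⊕1⊕1⊕0⊕0⊕0⊕1⊕0 = 0
s4: b4⊕b5⊕b6⊕b7⊕b12⊕b13⊕b14⊕b15⊕b20⊕b21⊕b22⊕b23⊕b28⊕b29⊕b30⊕b31 = 0⊕0⊕1⊕1⊕1⊕0⊕1⊕1⊕0⊕0⊕1⊕0⊕0⊕1⊕1⊕0 = 0
s8: b8⊕b9⊕b10⊕b11⊕b12⊕b13⊕b14⊕b15⊕b24⊕b25⊕b26⊕b27⊕b28⊕b29⊕b30⊕b31 = 0⊕1⊕1⊕1⊕1⊕0⊕1⊕1⊕0⊕0⊕0⊕0⊕0⊕1⊕1⊕0 = 0
s16: b16⊕b17⊕b18⊕b19⊕b20⊕b21⊕b22⊕b23⊕b24⊕b25⊕b26⊕b27⊕b28⊕b29⊕b30⊕b31 = 0⊕0⊕0⊕1⊕0⊕0⊕1⊕0⊕0⊕0⊕0⊕0⊕0⊕1⊕1⊕0 = 0
Syndrome (s16...s1) = 00000 → position 0 (no error).

00000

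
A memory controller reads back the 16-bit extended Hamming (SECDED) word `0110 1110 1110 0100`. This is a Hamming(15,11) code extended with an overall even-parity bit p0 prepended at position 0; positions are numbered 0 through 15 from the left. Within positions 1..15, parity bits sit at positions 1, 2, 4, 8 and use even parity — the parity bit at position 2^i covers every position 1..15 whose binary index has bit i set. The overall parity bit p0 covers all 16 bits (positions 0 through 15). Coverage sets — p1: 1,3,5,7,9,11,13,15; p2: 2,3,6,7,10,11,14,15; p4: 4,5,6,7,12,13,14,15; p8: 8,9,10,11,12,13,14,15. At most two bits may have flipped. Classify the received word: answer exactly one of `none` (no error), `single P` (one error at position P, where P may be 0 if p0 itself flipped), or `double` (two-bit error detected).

single 2

s1: b1⊕b3⊕b5⊕b7⊕b9⊕b11⊕b13⊕b15 = 1⊕0⊕1⊕0⊕1⊕0⊕1⊕0 = 0
s2: b2⊕b3⊕b6⊕b7⊕b10⊕b11⊕b14⊕b15 = 1⊕0⊕1⊕0⊕1⊕0⊕0⊕0 = 1
s4: b4⊕b5⊕b6⊕b7⊕b12⊕b13⊕b14⊕b15 = 1⊕1⊕1⊕0⊕0⊕1⊕0⊕0 = 0
s8: b8⊕b9⊕b10⊕b11⊕b12⊕b13⊕b14⊕b15 = 1⊕1⊕1⊕0⊕0⊕1⊕0⊕0 = 0
Syndrome (s8...s1) = 0010 → position 2.
Overall parity (XOR of all 16 bits, including p0): 0⊕1⊕1⊕0⊕1⊕1⊕1⊕0⊕1⊕1⊕1⊕0⊕0⊕1⊕0⊕0 = 1
Overall=1, syndrome position=2 → single-bit error at position 2.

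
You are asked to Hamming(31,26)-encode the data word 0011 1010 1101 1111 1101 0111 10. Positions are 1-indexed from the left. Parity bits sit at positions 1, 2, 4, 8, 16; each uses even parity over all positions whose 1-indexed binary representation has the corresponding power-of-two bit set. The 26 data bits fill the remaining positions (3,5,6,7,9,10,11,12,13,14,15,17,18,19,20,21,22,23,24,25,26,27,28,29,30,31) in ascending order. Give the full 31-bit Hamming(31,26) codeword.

Place data bits at non-power-of-two positions: b3=0, b5=0, b6=1, b7=1, b9=1, b10=0, b11=1, b12=0, b13=1, b14=1, b15=0, b17=1, b18=1, b19=1, b20=1, b21=1, b22=1, b23=1, b24=0, b25=1, b26=0, b27=1, b28=1, b29=1, b30=1, b31=0.
p1 = XOR of data positions {3,5,7,9,11,13,15,17,19,21,23,25,27,29,31} = 0⊕0⊕1⊕1⊕1⊕1⊕0⊕1⊕1⊕1⊕1⊕1⊕1⊕1⊕0 = 1
p2 = XOR of data positions {3,6,7,10,11,14,15,18,19,22,23,26,27,30,31} = 0⊕1⊕1⊕0⊕1⊕1⊕0⊕1⊕1⊕1⊕1⊕0⊕1⊕1⊕0 = 0
p4 = XOR of data positions {5,6,7,12,13,14,15,20,21,22,23,28,29,30,31} = 0⊕1⊕1⊕0⊕1⊕1⊕0⊕1⊕1⊕1⊕1⊕1⊕1⊕1⊕0 = 1
p8 = XOR of data positions {9,10,11,12,13,14,15,24,25,26,27,28,29,30,31} = 1⊕0⊕1⊕0⊕1⊕1⊕0⊕0⊕1⊕0⊕1⊕1⊕1⊕1⊕0 = 1
p16 = XOR of data positions {17,18,19,20,21,22,23,24,25,26,27,28,29,30,31} = 1⊕1⊕1⊕1⊕1⊕1⊕1⊕0⊕1⊕0⊕1⊕1⊕1⊕1⊕0 = 0
Codeword b1..b31 = 1001011110101100111111101011110

1001011110101100111111101011110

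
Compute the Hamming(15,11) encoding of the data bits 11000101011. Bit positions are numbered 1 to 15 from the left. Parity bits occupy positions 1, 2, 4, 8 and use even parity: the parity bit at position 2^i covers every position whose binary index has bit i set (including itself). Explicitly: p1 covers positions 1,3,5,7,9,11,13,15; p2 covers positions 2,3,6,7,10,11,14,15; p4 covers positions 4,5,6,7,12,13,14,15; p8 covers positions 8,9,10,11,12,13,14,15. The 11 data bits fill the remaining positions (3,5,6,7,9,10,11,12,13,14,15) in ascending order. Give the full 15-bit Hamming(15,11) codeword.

Place data bits at non-power-of-two positions: b3=1, b5=1, b6=0, b7=0, b9=0, b10=1, b11=0, b12=1, b13=0, b14=1, b15=1.
p1 = XOR of data positions {3,5,7,9,11,13,15} = 1⊕1⊕0⊕0⊕0⊕0⊕1 = 1
p2 = XOR of data positions {3,6,7,10,11,14,15} = 1⊕0⊕0⊕1⊕0⊕1⊕1 = 0
p4 = XOR of data positions {5,6,7,12,13,14,15} = 1⊕0⊕0⊕1⊕0⊕1⊕1 = 0
p8 = XOR of data positions {9,10,11,12,13,14,15} = 0⊕1⊕0⊕1⊕0⊕1⊕1 = 0
Codeword b1..b15 = 101010000101011

101010000101011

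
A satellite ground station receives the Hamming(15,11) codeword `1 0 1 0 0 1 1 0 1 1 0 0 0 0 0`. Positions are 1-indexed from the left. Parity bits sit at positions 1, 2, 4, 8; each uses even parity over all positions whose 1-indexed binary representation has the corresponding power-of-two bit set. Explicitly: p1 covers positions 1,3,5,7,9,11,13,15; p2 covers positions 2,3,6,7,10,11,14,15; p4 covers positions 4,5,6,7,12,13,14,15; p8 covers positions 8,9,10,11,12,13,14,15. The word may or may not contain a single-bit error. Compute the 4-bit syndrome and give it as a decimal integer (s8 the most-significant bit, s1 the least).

0

s1: b1⊕b3⊕b5⊕b7⊕b9⊕b11⊕b13⊕b15 = 1⊕1⊕0⊕1⊕1⊕0⊕0⊕0 = 0
s2: b2⊕b3⊕b6⊕b7⊕b10⊕b11⊕b14⊕b15 = 0⊕1⊕1⊕1⊕1⊕0⊕0⊕0 = 0
s4: b4⊕b5⊕b6⊕b7⊕b12⊕b13⊕b14⊕b15 = 0⊕0⊕1⊕1⊕0⊕0⊕0⊕0 = 0
s8: b8⊕b9⊕b10⊕b11⊕b12⊕b13⊕b14⊕b15 = 0⊕1⊕1⊕0⊕0⊕0⊕0⊕0 = 0
Syndrome (s8...s1) = 0000 → position 0 (no error).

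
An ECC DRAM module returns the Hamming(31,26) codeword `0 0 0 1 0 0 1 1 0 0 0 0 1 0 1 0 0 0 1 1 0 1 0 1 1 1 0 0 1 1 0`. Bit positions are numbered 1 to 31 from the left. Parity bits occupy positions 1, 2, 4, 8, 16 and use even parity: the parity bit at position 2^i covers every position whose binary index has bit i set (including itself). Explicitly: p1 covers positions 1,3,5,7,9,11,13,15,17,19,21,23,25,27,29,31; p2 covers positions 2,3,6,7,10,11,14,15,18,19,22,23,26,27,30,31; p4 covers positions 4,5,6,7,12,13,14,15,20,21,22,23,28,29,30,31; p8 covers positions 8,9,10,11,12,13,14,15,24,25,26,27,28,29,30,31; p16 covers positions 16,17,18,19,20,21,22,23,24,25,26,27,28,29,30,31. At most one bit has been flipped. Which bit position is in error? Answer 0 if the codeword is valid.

s1: b1⊕b3⊕b5⊕b7⊕b9⊕b11⊕b13⊕b15⊕b17⊕b19⊕b21⊕b23⊕b25⊕b27⊕b29⊕b31 = 0⊕0⊕0⊕1⊕0⊕0⊕1⊕1⊕0⊕1⊕0⊕0⊕1⊕0⊕1⊕0 = 0
s2: b2⊕b3⊕b6⊕b7⊕b10⊕b11⊕b14⊕b15⊕b18⊕b19⊕b22⊕b23⊕b26⊕b27⊕b30⊕b31 = 0⊕0⊕0⊕1⊕0⊕0⊕0⊕1⊕0⊕1⊕1⊕0⊕1⊕0⊕1⊕0 = 0
s4: b4⊕b5⊕b6⊕b7⊕b12⊕b13⊕b14⊕b15⊕b20⊕b21⊕b22⊕b23⊕b28⊕b29⊕b30⊕b31 = 1⊕0⊕0⊕1⊕0⊕1⊕0⊕1⊕1⊕0⊕1⊕0⊕0⊕1⊕1⊕0 = 0
s8: b8⊕b9⊕b10⊕b11⊕b12⊕b13⊕b14⊕b15⊕b24⊕b25⊕b26⊕b27⊕b28⊕b29⊕b30⊕b31 = 1⊕0⊕0⊕0⊕0⊕1⊕0⊕1⊕1⊕1⊕1⊕0⊕0⊕1⊕1⊕0 = 0
s16: b16⊕b17⊕b18⊕b19⊕b20⊕b21⊕b22⊕b23⊕b24⊕b25⊕b26⊕b27⊕b28⊕b29⊕b30⊕b31 = 0⊕0⊕0⊕1⊕1⊕0⊕1⊕0⊕1⊕1⊕1⊕0⊕0⊕1⊕1⊕0 = 0
Syndrome (s16...s1) = 00000 → position 0 (no error).

0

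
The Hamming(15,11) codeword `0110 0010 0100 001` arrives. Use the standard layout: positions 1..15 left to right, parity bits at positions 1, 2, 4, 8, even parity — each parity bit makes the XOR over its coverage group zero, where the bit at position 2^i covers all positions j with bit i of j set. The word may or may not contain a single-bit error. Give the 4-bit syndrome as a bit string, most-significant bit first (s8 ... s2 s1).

0011

s1: b1⊕b3⊕b5⊕b7⊕b9⊕b11⊕b13⊕b15 = 0⊕1⊕0⊕1⊕0⊕0⊕0⊕1 = 1
s2: b2⊕b3⊕b6⊕b7⊕b10⊕b11⊕b14⊕b15 = 1⊕1⊕0⊕1⊕1⊕0⊕0⊕1 = 1
s4: b4⊕b5⊕b6⊕b7⊕b12⊕b13⊕b14⊕b15 = 0⊕0⊕0⊕1⊕0⊕0⊕0⊕1 = 0
s8: b8⊕b9⊕b10⊕b11⊕b12⊕b13⊕b14⊕b15 = 0⊕0⊕1⊕0⊕0⊕0⊕0⊕1 = 0
Syndrome (s8...s1) = 0011 → position 3.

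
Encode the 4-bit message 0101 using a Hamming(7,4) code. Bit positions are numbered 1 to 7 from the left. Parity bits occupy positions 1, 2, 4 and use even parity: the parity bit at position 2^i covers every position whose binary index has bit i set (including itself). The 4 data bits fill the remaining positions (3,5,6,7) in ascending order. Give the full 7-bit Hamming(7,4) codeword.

Place data bits at non-power-of-two positions: b3=0, b5=1, b6=0, b7=1.
p1 = XOR of data positions {3,5,7} = 0⊕1⊕1 = 0
p2 = XOR of data positions {3,6,7} = 0⊕0⊕1 = 1
p4 = XOR of data positions {5,6,7} = 1⊕0⊕1 = 0
Codeword b1..b7 = 0100101

0100101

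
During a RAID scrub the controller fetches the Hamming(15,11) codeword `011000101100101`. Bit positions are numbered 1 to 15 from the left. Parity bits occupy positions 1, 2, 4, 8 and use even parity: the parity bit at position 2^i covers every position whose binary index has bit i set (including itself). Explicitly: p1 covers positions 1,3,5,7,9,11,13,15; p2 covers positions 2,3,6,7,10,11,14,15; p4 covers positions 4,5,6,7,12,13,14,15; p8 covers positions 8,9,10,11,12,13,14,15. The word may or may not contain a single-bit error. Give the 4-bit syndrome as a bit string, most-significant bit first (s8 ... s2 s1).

0111

s1: b1⊕b3⊕b5⊕b7⊕b9⊕b11⊕b13⊕b15 = 0⊕1⊕0⊕1⊕1⊕0⊕1⊕1 = 1
s2: b2⊕b3⊕b6⊕b7⊕b10⊕b11⊕b14⊕b15 = 1⊕1⊕0⊕1⊕1⊕0⊕0⊕1 = 1
s4: b4⊕b5⊕b6⊕b7⊕b12⊕b13⊕b14⊕b15 = 0⊕0⊕0⊕1⊕0⊕1⊕0⊕1 = 1
s8: b8⊕b9⊕b10⊕b11⊕b12⊕b13⊕b14⊕b15 = 0⊕1⊕1⊕0⊕0⊕1⊕0⊕1 = 0
Syndrome (s8...s1) = 0111 → position 7.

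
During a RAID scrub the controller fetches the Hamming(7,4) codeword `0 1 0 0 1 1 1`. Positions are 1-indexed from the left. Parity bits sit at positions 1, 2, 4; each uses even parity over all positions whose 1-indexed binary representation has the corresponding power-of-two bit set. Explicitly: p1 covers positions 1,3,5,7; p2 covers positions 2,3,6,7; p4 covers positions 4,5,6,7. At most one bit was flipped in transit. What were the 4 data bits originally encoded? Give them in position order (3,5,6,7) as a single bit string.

s1: b1⊕b3⊕b5⊕b7 = 0⊕0⊕1⊕1 = 0
s2: b2⊕b3⊕b6⊕b7 = 1⊕0⊕1⊕1 = 1
s4: b4⊕b5⊕b6⊕b7 = 0⊕1⊕1⊕1 = 1
Syndrome (s4...s1) = 110 → position 6.
Flip bit 6: corrected codeword = 0100101
Data bits at positions 3,5,6,7: 0101

0101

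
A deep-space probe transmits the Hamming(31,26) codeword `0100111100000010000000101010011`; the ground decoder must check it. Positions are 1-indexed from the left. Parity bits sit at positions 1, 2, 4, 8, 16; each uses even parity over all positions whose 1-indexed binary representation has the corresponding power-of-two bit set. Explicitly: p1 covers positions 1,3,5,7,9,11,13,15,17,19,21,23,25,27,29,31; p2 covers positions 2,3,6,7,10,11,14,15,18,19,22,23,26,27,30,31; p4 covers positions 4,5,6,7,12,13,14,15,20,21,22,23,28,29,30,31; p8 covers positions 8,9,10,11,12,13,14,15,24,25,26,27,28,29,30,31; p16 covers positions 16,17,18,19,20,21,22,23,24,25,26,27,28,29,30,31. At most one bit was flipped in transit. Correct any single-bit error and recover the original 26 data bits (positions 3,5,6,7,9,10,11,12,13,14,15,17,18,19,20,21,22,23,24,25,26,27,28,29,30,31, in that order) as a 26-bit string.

01110000001000010101010011

s1: b1⊕b3⊕b5⊕b7⊕b9⊕b11⊕b13⊕b15⊕b17⊕b19⊕b21⊕b23⊕b25⊕b27⊕b29⊕b31 = 0⊕0⊕1⊕1⊕0⊕0⊕0⊕1⊕0⊕0⊕0⊕1⊕1⊕1⊕0⊕1 = 1
s2: b2⊕b3⊕b6⊕b7⊕b10⊕b11⊕b14⊕b15⊕b18⊕b19⊕b22⊕b23⊕b26⊕b27⊕b30⊕b31 = 1⊕0⊕1⊕1⊕0⊕0⊕0⊕1⊕0⊕0⊕0⊕1⊕0⊕1⊕1⊕1 = 0
s4: b4⊕b5⊕b6⊕b7⊕b12⊕b13⊕b14⊕b15⊕b20⊕b21⊕b22⊕b23⊕b28⊕b29⊕b30⊕b31 = 0⊕1⊕1⊕1⊕0⊕0⊕0⊕1⊕0⊕0⊕0⊕1⊕0⊕0⊕1⊕1 = 1
s8: b8⊕b9⊕b10⊕b11⊕b12⊕b13⊕b14⊕b15⊕b24⊕b25⊕b26⊕b27⊕b28⊕b29⊕b30⊕b31 = 1⊕0⊕0⊕0⊕0⊕0⊕0⊕1⊕0⊕1⊕0⊕1⊕0⊕0⊕1⊕1 = 0
s16: b16⊕b17⊕b18⊕b19⊕b20⊕b21⊕b22⊕b23⊕b24⊕b25⊕b26⊕b27⊕b28⊕b29⊕b30⊕b31 = 0⊕0⊕0⊕0⊕0⊕0⊕0⊕1⊕0⊕1⊕0⊕1⊕0⊕0⊕1⊕1 = 1
Syndrome (s16...s1) = 10101 → position 21.
Flip bit 21: corrected codeword = 0100111100000010000010101010011
Data bits at positions 3,5,6,7,9,10,11,12,13,14,15,17,18,19,20,21,22,23,24,25,26,27,28,29,30,31: 01110000001000010101010011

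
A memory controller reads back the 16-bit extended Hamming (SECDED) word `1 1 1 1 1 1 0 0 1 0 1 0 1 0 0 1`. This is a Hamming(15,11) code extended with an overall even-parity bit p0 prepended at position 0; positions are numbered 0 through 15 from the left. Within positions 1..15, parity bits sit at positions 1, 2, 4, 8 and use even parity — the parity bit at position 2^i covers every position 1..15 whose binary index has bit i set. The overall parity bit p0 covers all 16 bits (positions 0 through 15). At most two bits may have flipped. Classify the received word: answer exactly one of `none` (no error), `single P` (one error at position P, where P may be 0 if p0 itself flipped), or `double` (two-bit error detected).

s1: b1⊕b3⊕b5⊕b7⊕b9⊕b11⊕b13⊕b15 = 1⊕1⊕1⊕0⊕0⊕0⊕0⊕1 = 0
s2: b2⊕b3⊕b6⊕b7⊕b10⊕b11⊕b14⊕b15 = 1⊕1⊕0⊕0⊕1⊕0⊕0⊕1 = 0
s4: b4⊕b5⊕b6⊕b7⊕b12⊕b13⊕b14⊕b15 = 1⊕1⊕0⊕0⊕1⊕0⊕0⊕1 = 0
s8: b8⊕b9⊕b10⊕b11⊕b12⊕b13⊕b14⊕b15 = 1⊕0⊕1⊕0⊕1⊕0⊕0⊕1 = 0
Syndrome (s8...s1) = 0000 → position 0 (no error).
Overall parity (XOR of all 16 bits, including p0): 1⊕1⊕1⊕1⊕1⊕1⊕0⊕0⊕1⊕0⊕1⊕0⊕1⊕0⊕0⊕1 = 0
Overall=0, syndrome position=0 → no error.

none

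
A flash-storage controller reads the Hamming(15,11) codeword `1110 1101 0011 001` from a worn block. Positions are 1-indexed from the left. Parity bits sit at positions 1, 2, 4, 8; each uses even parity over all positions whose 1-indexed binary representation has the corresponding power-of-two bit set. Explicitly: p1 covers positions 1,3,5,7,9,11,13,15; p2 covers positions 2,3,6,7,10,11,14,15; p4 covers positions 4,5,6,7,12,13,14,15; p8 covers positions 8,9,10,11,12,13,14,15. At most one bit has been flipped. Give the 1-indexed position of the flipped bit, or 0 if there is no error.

3

s1: b1⊕b3⊕b5⊕b7⊕b9⊕b11⊕b13⊕b15 = 1⊕1⊕1⊕0⊕0⊕1⊕0⊕1 = 1
s2: b2⊕b3⊕b6⊕b7⊕b10⊕b11⊕b14⊕b15 = 1⊕1⊕1⊕0⊕0⊕1⊕0⊕1 = 1
s4: b4⊕b5⊕b6⊕b7⊕b12⊕b13⊕b14⊕b15 = 0⊕1⊕1⊕0⊕1⊕0⊕0⊕1 = 0
s8: b8⊕b9⊕b10⊕b11⊕b12⊕b13⊕b14⊕b15 = 1⊕0⊕0⊕1⊕1⊕0⊕0⊕1 = 0
Syndrome (s8...s1) = 0011 → position 3.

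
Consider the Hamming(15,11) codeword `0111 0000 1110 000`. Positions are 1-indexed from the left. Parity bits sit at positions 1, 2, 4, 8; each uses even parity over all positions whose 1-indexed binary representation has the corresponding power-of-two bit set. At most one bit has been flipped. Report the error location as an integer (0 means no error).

13

s1: b1⊕b3⊕b5⊕b7⊕b9⊕b11⊕b13⊕b15 = 0⊕1⊕0⊕0⊕1⊕1⊕0⊕0 = 1
s2: b2⊕b3⊕b6⊕b7⊕b10⊕b11⊕b14⊕b15 = 1⊕1⊕0⊕0⊕1⊕1⊕0⊕0 = 0
s4: b4⊕b5⊕b6⊕b7⊕b12⊕b13⊕b14⊕b15 = 1⊕0⊕0⊕0⊕0⊕0⊕0⊕0 = 1
s8: b8⊕b9⊕b10⊕b11⊕b12⊕b13⊕b14⊕b15 = 0⊕1⊕1⊕1⊕0⊕0⊕0⊕0 = 1
Syndrome (s8...s1) = 1101 → position 13.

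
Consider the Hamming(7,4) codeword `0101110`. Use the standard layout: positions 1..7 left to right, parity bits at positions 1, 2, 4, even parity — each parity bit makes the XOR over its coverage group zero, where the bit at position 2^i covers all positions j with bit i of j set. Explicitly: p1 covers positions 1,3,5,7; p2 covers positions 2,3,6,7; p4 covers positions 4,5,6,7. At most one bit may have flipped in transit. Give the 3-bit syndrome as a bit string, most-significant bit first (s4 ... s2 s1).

101

s1: b1⊕b3⊕b5⊕b7 = 0⊕0⊕1⊕0 = 1
s2: b2⊕b3⊕b6⊕b7 = 1⊕0⊕1⊕0 = 0
s4: b4⊕b5⊕b6⊕b7 = 1⊕1⊕1⊕0 = 1
Syndrome (s4...s1) = 101 → position 5.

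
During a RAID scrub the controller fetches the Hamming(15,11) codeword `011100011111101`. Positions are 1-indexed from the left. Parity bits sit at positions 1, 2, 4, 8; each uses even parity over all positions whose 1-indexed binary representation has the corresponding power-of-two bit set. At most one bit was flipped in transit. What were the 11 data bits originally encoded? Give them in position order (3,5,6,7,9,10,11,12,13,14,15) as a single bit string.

s1: b1⊕b3⊕b5⊕b7⊕b9⊕b11⊕b13⊕b15 = 0⊕1⊕0⊕0⊕1⊕1⊕1⊕1 = 1
s2: b2⊕b3⊕b6⊕b7⊕b10⊕b11⊕b14⊕b15 = 1⊕1⊕0⊕0⊕1⊕1⊕0⊕1 = 1
s4: b4⊕b5⊕b6⊕b7⊕b12⊕b13⊕b14⊕b15 = 1⊕0⊕0⊕0⊕1⊕1⊕0⊕1 = 0
s8: b8⊕b9⊕b10⊕b11⊕b12⊕b13⊕b14⊕b15 = 1⊕1⊕1⊕1⊕1⊕1⊕0⊕1 = 1
Syndrome (s8...s1) = 1011 → position 11.
Flip bit 11: corrected codeword = 011100011101101
Data bits at positions 3,5,6,7,9,10,11,12,13,14,15: 10001101101

10001101101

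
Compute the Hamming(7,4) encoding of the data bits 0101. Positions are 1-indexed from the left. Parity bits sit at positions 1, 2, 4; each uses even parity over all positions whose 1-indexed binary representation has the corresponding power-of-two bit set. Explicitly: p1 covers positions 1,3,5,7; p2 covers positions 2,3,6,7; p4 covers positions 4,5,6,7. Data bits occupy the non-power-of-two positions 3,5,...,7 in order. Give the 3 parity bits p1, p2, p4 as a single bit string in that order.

010

Place data bits at non-power-of-two positions: b3=0, b5=1, b6=0, b7=1.
p1 = XOR of data positions {3,5,7} = 0⊕1⊕1 = 0
p2 = XOR of data positions {3,6,7} = 0⊕0⊕1 = 1
p4 = XOR of data positions {5,6,7} = 1⊕0⊕1 = 0
Parity bits p1,p2,p4 = 010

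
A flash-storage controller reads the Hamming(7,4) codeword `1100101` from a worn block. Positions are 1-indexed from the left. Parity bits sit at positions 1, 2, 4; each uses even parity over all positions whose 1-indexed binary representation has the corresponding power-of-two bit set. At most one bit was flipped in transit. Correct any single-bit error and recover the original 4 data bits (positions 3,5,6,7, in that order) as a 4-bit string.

s1: b1⊕b3⊕b5⊕b7 = 1⊕0⊕1⊕1 = 1
s2: b2⊕b3⊕b6⊕b7 = 1⊕0⊕0⊕1 = 0
s4: b4⊕b5⊕b6⊕b7 = 0⊕1⊕0⊕1 = 0
Syndrome (s4...s1) = 001 → position 1.
Flip bit 1: corrected codeword = 0100101
Data bits at positions 3,5,6,7: 0101

0101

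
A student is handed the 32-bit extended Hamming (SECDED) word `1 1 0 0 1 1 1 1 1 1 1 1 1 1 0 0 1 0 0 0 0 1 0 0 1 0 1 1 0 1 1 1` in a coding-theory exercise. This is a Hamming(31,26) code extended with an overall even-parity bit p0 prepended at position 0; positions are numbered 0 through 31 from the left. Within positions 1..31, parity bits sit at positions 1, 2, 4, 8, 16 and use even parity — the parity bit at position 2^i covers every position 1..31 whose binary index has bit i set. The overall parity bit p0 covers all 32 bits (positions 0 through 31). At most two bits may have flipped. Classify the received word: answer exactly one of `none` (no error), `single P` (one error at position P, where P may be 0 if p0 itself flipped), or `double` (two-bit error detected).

none

s1: b1⊕b3⊕b5⊕b7⊕b9⊕b11⊕b13⊕b15⊕b17⊕b19⊕b21⊕b23⊕b25⊕b27⊕b29⊕b31 = 1⊕0⊕1⊕1⊕1⊕1⊕1⊕0⊕0⊕0⊕1⊕0⊕0⊕1⊕1⊕1 = 0
s2: b2⊕b3⊕b6⊕b7⊕b10⊕b11⊕b14⊕b15⊕b18⊕b19⊕b22⊕b23⊕b26⊕b27⊕b30⊕b31 = 0⊕0⊕1⊕1⊕1⊕1⊕0⊕0⊕0⊕0⊕0⊕0⊕1⊕1⊕1⊕1 = 0
s4: b4⊕b5⊕b6⊕b7⊕b12⊕b13⊕b14⊕b15⊕b20⊕b21⊕b22⊕b23⊕b28⊕b29⊕b30⊕b31 = 1⊕1⊕1⊕1⊕1⊕1⊕0⊕0⊕0⊕1⊕0⊕0⊕0⊕1⊕1⊕1 = 0
s8: b8⊕b9⊕b10⊕b11⊕b12⊕b13⊕b14⊕b15⊕b24⊕b25⊕b26⊕b27⊕b28⊕b29⊕b30⊕b31 = 1⊕1⊕1⊕1⊕1⊕1⊕0⊕0⊕1⊕0⊕1⊕1⊕0⊕1⊕1⊕1 = 0
s16: b16⊕b17⊕b18⊕b19⊕b20⊕b21⊕b22⊕b23⊕b24⊕b25⊕b26⊕b27⊕b28⊕b29⊕b30⊕b31 = 1⊕0⊕0⊕0⊕0⊕1⊕0⊕0⊕1⊕0⊕1⊕1⊕0⊕1⊕1⊕1 = 0
Syndrome (s16...s1) = 00000 → position 0 (no error).
Overall parity (XOR of all 32 bits, including p0): 1⊕1⊕0⊕0⊕1⊕1⊕1⊕1⊕1⊕1⊕1⊕1⊕1⊕1⊕0⊕0⊕1⊕0⊕0⊕0⊕0⊕1⊕0⊕0⊕1⊕0⊕1⊕1⊕0⊕1⊕1⊕1 = 0
Overall=0, syndrome position=0 → no error.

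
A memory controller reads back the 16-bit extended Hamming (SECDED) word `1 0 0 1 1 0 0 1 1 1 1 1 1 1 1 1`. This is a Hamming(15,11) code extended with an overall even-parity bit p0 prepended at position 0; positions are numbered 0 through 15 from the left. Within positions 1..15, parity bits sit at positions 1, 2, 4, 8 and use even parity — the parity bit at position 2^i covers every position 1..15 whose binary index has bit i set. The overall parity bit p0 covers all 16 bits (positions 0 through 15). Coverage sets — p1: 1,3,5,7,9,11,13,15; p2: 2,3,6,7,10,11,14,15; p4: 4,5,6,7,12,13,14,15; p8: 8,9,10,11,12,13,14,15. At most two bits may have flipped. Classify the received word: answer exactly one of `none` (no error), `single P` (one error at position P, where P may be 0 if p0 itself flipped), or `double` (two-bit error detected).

s1: b1⊕b3⊕b5⊕b7⊕b9⊕b11⊕b13⊕b15 = 0⊕1⊕0⊕1⊕1⊕1⊕1⊕1 = 0
s2: b2⊕b3⊕b6⊕b7⊕b10⊕b11⊕b14⊕b15 = 0⊕1⊕0⊕1⊕1⊕1⊕1⊕1 = 0
s4: b4⊕b5⊕b6⊕b7⊕b12⊕b13⊕b14⊕b15 = 1⊕0⊕0⊕1⊕1⊕1⊕1⊕1 = 0
s8: b8⊕b9⊕b10⊕b11⊕b12⊕b13⊕b14⊕b15 = 1⊕1⊕1⊕1⊕1⊕1⊕1⊕1 = 0
Syndrome (s8...s1) = 0000 → position 0 (no error).
Overall parity (XOR of all 16 bits, including p0): 1⊕0⊕0⊕1⊕1⊕0⊕0⊕1⊕1⊕1⊕1⊕1⊕1⊕1⊕1⊕1 = 0
Overall=0, syndrome position=0 → no error.

none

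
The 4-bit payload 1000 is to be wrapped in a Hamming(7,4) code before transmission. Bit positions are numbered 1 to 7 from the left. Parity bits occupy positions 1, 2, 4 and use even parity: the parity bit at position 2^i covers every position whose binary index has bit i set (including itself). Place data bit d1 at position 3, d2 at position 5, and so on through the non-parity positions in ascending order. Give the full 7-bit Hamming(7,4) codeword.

1110000

Place data bits at non-power-of-two positions: b3=1, b5=0, b6=0, b7=0.
p1 = XOR of data positions {3,5,7} = 1⊕0⊕0 = 1
p2 = XOR of data positions {3,6,7} = 1⊕0⊕0 = 1
p4 = XOR of data positions {5,6,7} = 0⊕0⊕0 = 0
Codeword b1..b7 = 1110000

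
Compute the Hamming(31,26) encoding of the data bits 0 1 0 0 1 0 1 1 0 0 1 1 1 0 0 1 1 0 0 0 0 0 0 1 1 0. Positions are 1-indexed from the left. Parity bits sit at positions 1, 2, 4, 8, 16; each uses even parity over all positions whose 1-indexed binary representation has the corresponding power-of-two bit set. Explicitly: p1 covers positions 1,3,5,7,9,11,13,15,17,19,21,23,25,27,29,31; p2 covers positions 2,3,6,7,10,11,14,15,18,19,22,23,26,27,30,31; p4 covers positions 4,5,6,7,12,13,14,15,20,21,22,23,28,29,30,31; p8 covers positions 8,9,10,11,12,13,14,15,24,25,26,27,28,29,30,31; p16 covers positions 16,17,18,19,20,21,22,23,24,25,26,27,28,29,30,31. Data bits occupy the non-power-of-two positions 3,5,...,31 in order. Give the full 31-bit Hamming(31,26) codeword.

1101100010110010110011000000110

Place data bits at non-power-of-two positions: b3=0, b5=1, b6=0, b7=0, b9=1, b10=0, b11=1, b12=1, b13=0, b14=0, b15=1, b17=1, b18=1, b19=0, b20=0, b21=1, b22=1, b23=0, b24=0, b25=0, b26=0, b27=0, b28=0, b29=1, b30=1, b31=0.
p1 = XOR of data positions {3,5,7,9,11,13,15,17,19,21,23,25,27,29,31} = 0⊕1⊕0⊕1⊕1⊕0⊕1⊕1⊕0⊕1⊕0⊕0⊕0⊕1⊕0 = 1
p2 = XOR of data positions {3,6,7,10,11,14,15,18,19,22,23,26,27,30,31} = 0⊕0⊕0⊕0⊕1⊕0⊕1⊕1⊕0⊕1⊕0⊕0⊕0⊕1⊕0 = 1
p4 = XOR of data positions {5,6,7,12,13,14,15,20,21,22,23,28,29,30,31} = 1⊕0⊕0⊕1⊕0⊕0⊕1⊕0⊕1⊕1⊕0⊕0⊕1⊕1⊕0 = 1
p8 = XOR of data positions {9,10,11,12,13,14,15,24,25,26,27,28,29,30,31} = 1⊕0⊕1⊕1⊕0⊕0⊕1⊕0⊕0⊕0⊕0⊕0⊕1⊕1⊕0 = 0
p16 = XOR of data positions {17,18,19,20,21,22,23,24,25,26,27,28,29,30,31} = 1⊕1⊕0⊕0⊕1⊕1⊕0⊕0⊕0⊕0⊕0⊕0⊕1⊕1⊕0 = 0
Codeword b1..b31 = 1101100010110010110011000000110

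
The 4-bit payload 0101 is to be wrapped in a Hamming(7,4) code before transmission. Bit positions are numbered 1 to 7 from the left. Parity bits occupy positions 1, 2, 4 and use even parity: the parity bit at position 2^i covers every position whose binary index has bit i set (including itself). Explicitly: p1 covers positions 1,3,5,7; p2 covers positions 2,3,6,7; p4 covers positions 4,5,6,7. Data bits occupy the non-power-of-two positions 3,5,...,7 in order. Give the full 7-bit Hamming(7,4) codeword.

Place data bits at non-power-of-two positions: b3=0, b5=1, b6=0, b7=1.
p1 = XOR of data positions {3,5,7} = 0⊕1⊕1 = 0
p2 = XOR of data positions {3,6,7} = 0⊕0⊕1 = 1
p4 = XOR of data positions {5,6,7} = 1⊕0⊕1 = 0
Codeword b1..b7 = 0100101

0100101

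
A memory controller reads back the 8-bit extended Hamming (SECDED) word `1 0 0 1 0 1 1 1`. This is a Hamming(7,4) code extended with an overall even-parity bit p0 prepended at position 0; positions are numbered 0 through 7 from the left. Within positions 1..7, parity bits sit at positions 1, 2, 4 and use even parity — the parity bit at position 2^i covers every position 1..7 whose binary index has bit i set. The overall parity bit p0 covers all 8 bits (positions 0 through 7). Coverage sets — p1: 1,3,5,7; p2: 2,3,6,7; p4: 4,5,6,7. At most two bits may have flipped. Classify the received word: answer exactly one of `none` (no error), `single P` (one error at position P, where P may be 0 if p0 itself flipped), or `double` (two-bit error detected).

single 7

s1: b1⊕b3⊕b5⊕b7 = 0⊕1⊕1⊕1 = 1
s2: b2⊕b3⊕b6⊕b7 = 0⊕1⊕1⊕1 = 1
s4: b4⊕b5⊕b6⊕b7 = 0⊕1⊕1⊕1 = 1
Syndrome (s4...s1) = 111 → position 7.
Overall parity (XOR of all 8 bits, including p0): 1⊕0⊕0⊕1⊕0⊕1⊕1⊕1 = 1
Overall=1, syndrome position=7 → single-bit error at position 7.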